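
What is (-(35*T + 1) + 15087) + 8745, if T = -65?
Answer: 26106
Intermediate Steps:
(-(35*T + 1) + 15087) + 8745 = (-(35*(-65) + 1) + 15087) + 8745 = (-(-2275 + 1) + 15087) + 8745 = (-1*(-2274) + 15087) + 8745 = (2274 + 15087) + 8745 = 17361 + 8745 = 26106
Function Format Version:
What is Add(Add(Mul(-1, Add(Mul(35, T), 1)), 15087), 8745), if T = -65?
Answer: 26106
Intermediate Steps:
Add(Add(Mul(-1, Add(Mul(35, T), 1)), 15087), 8745) = Add(Add(Mul(-1, Add(Mul(35, -65), 1)), 15087), 8745) = Add(Add(Mul(-1, Add(-2275, 1)), 15087), 8745) = Add(Add(Mul(-1, -2274), 15087), 8745) = Add(Add(2274, 15087), 8745) = Add(17361, 8745) = 26106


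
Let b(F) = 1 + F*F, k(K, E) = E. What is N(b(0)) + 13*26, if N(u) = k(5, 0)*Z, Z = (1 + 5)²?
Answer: 338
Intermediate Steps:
b(F) = 1 + F²
Z = 36 (Z = 6² = 36)
N(u) = 0 (N(u) = 0*36 = 0)
N(b(0)) + 13*26 = 0 + 13*26 = 0 + 338 = 338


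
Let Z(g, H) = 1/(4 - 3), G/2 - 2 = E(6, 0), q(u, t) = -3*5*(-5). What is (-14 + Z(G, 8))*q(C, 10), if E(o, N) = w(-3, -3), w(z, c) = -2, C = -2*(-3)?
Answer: -975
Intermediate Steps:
C = 6
q(u, t) = 75 (q(u, t) = -15*(-5) = 75)
E(o, N) = -2
G = 0 (G = 4 + 2*(-2) = 4 - 4 = 0)
Z(g, H) = 1 (Z(g, H) = 1/1 = 1)
(-14 + Z(G, 8))*q(C, 10) = (-14 + 1)*75 = -13*75 = -975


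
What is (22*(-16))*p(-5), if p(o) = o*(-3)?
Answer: -5280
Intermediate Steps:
p(o) = -3*o
(22*(-16))*p(-5) = (22*(-16))*(-3*(-5)) = -352*15 = -5280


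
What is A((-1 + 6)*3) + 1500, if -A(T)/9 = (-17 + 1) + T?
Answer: 1509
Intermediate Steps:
A(T) = 144 - 9*T (A(T) = -9*((-17 + 1) + T) = -9*(-16 + T) = 144 - 9*T)
A((-1 + 6)*3) + 1500 = (144 - 9*(-1 + 6)*3) + 1500 = (144 - 45*3) + 1500 = (144 - 9*15) + 1500 = (144 - 135) + 1500 = 9 + 1500 = 1509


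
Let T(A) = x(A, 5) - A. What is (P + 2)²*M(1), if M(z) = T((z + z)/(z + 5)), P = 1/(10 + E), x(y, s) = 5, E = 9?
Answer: 7098/361 ≈ 19.662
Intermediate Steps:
T(A) = 5 - A
P = 1/19 (P = 1/(10 + 9) = 1/19 ≈ 0.052632)
M(z) = 5 - 2*z/(5 + z) (M(z) = 5 - (z + z)/(z + 5) = 5 - 2*z/(5 + z))
(P + 2)²*M(1) = (1/19 + 2)²*((25 + 3*1)/(5 + 1)) = (39/19)²*((25 + 3)/6) = 1521*((⅙)*28)/361 = (1521/361)*(14/3) = 7098/361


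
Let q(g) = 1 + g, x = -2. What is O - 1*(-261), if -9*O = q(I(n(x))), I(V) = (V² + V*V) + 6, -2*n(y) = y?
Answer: 260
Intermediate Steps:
n(y) = -y/2
I(V) = 6 + 2*V² (I(V) = (V² + V²) + 6 = 2*V² + 6 = 6 + 2*V²)
O = -1 (O = -(1 + (6 + 2*(-½*(-2))²))/9 = -(1 + (6 + 2*1²))/9 = -(1 + (6 + 2*1))/9 = -(1 + (6 + 2))/9 = -(1 + 8)/9 = -⅑*9 = -1)
O - 1*(-261) = -1 - 1*(-261) = -1 + 261 = 260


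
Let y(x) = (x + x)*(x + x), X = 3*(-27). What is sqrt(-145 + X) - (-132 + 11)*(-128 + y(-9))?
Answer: 23716 + I*sqrt(226) ≈ 23716.0 + 15.033*I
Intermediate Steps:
X = -81
y(x) = 4*x**2 (y(x) = (2*x)*(2*x) = 4*x**2)
sqrt(-145 + X) - (-132 + 11)*(-128 + y(-9)) = sqrt(-145 - 81) - (-132 + 11)*(-128 + 4*(-9)**2) = sqrt(-226) - (-121)*(-128 + 4*81) = I*sqrt(226) - (-121)*(-128 + 324) = I*sqrt(226) - (-121)*196 = I*sqrt(226) - 1*(-23716) = I*sqrt(226) + 23716 = 23716 + I*sqrt(226)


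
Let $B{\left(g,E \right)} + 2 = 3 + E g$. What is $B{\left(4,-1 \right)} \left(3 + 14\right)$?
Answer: $-51$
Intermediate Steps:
$B{\left(g,E \right)} = 1 + E g$ ($B{\left(g,E \right)} = -2 + \left(3 + E g\right) = 1 + E g$)
$B{\left(4,-1 \right)} \left(3 + 14\right) = \left(1 - 4\right) \left(3 + 14\right) = \left(1 - 4\right) 17 = \left(-3\right) 17 = -51$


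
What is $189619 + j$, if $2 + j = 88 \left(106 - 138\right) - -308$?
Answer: $187109$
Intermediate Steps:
$j = -2510$ ($j = -2 + \left(88 \left(106 - 138\right) - -308\right) = -2 + \left(88 \left(-32\right) + 308\right) = -2 + \left(-2816 + 308\right) = -2 - 2508 = -2510$)
$189619 + j = 189619 - 2510 = 187109$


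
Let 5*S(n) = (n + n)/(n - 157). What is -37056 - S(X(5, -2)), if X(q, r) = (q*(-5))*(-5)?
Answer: -592871/16 ≈ -37054.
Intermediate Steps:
X(q, r) = 25*q (X(q, r) = -5*q*(-5) = 25*q)
S(n) = 2*n/(5*(-157 + n)) (S(n) = ((n + n)/(n - 157))/5 = ((2*n)/(-157 + n))/5 = (2*n/(-157 + n))/5 = 2*n/(5*(-157 + n)))
-37056 - S(X(5, -2)) = -37056 - 2*25*5/(5*(-157 + 25*5)) = -37056 - 2*125/(5*(-157 + 125)) = -37056 - 2*125/(5*(-32)) = -37056 - 2*125*(-1)/(5*32) = -37056 - 1*(-25/16) = -37056 + 25/16 = -592871/16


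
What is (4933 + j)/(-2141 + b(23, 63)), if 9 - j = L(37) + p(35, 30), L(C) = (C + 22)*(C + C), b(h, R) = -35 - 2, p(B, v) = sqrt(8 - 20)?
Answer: -32/121 + I*sqrt(3)/1089 ≈ -0.26446 + 0.0015905*I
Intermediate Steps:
p(B, v) = 2*I*sqrt(3) (p(B, v) = sqrt(-12) = 2*I*sqrt(3))
b(h, R) = -37
L(C) = 2*C*(22 + C) (L(C) = (22 + C)*(2*C) = 2*C*(22 + C))
j = -4357 - 2*I*sqrt(3) (j = 9 - (2*37*(22 + 37) + 2*I*sqrt(3)) = 9 - (2*37*59 + 2*I*sqrt(3)) = 9 - (4366 + 2*I*sqrt(3)) = 9 + (-4366 - 2*I*sqrt(3)) = -4357 - 2*I*sqrt(3) ≈ -4357.0 - 3.4641*I)
(4933 + j)/(-2141 + b(23, 63)) = (4933 + (-4357 - 2*I*sqrt(3)))/(-2141 - 37) = (576 - 2*I*sqrt(3))/(-2178) = (576 - 2*I*sqrt(3))*(-1/2178) = -32/121 + I*sqrt(3)/1089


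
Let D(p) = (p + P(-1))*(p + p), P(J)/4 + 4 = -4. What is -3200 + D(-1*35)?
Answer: 1490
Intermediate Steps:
P(J) = -32 (P(J) = -16 + 4*(-4) = -16 - 16 = -32)
D(p) = 2*p*(-32 + p) (D(p) = (p - 32)*(p + p) = (-32 + p)*(2*p) = 2*p*(-32 + p))
-3200 + D(-1*35) = -3200 + 2*(-1*35)*(-32 - 1*35) = -3200 + 2*(-35)*(-32 - 35) = -3200 + 2*(-35)*(-67) = -3200 + 4690 = 1490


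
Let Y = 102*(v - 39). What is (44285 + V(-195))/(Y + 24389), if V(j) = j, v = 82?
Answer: 8818/5755 ≈ 1.5322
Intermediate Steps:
Y = 4386 (Y = 102*(82 - 39) = 102*43 = 4386)
(44285 + V(-195))/(Y + 24389) = (44285 - 195)/(4386 + 24389) = 44090/28775 = 44090*(1/28775) = 8818/5755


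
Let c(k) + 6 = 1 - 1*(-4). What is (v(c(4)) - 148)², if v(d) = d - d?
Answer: 21904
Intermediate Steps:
c(k) = -1 (c(k) = -6 + (1 - 1*(-4)) = -6 + (1 + 4) = -6 + 5 = -1)
v(d) = 0
(v(c(4)) - 148)² = (0 - 148)² = (-148)² = 21904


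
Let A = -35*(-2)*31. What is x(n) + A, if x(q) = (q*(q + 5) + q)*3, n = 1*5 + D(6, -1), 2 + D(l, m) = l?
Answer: 2575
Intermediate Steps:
D(l, m) = -2 + l
n = 9 (n = 1*5 + (-2 + 6) = 5 + 4 = 9)
A = 2170 (A = 70*31 = 2170)
x(q) = 3*q + 3*q*(5 + q) (x(q) = (q*(5 + q) + q)*3 = (q + q*(5 + q))*3 = 3*q + 3*q*(5 + q))
x(n) + A = 3*9*(6 + 9) + 2170 = 3*9*15 + 2170 = 405 + 2170 = 2575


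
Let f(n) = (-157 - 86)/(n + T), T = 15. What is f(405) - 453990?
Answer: -63558681/140 ≈ -4.5399e+5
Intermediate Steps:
f(n) = -243/(15 + n) (f(n) = (-157 - 86)/(n + 15) = -243/(15 + n))
f(405) - 453990 = -243/(15 + 405) - 453990 = -243/420 - 453990 = -243*1/420 - 453990 = -81/140 - 453990 = -63558681/140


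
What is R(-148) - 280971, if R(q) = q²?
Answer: -259067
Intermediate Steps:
R(-148) - 280971 = (-148)² - 280971 = 21904 - 280971 = -259067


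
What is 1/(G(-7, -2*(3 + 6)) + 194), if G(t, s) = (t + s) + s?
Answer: 1/151 ≈ 0.0066225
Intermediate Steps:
G(t, s) = t + 2*s (G(t, s) = (s + t) + s = t + 2*s)
1/(G(-7, -2*(3 + 6)) + 194) = 1/((-7 + 2*(-2*(3 + 6))) + 194) = 1/((-7 + 2*(-2*9)) + 194) = 1/((-7 + 2*(-18)) + 194) = 1/((-7 - 36) + 194) = 1/(-43 + 194) = 1/151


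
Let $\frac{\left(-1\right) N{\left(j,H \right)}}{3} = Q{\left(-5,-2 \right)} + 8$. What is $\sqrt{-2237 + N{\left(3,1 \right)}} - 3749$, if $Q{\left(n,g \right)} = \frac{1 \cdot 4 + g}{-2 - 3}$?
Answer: $-3749 + \frac{i \sqrt{56495}}{5} \approx -3749.0 + 47.537 i$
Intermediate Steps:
$Q{\left(n,g \right)} = - \frac{4}{5} - \frac{g}{5}$ ($Q{\left(n,g \right)} = \frac{4 + g}{-5} = \left(4 + g\right) \left(- \frac{1}{5}\right) = - \frac{4}{5} - \frac{g}{5}$)
$N{\left(j,H \right)} = - \frac{114}{5}$ ($N{\left(j,H \right)} = - 3 \left(\left(- \frac{4}{5} - - \frac{2}{5}\right) + 8\right) = - 3 \left(\left(- \frac{4}{5} + \frac{2}{5}\right) + 8\right) = - 3 \left(- \frac{2}{5} + 8\right) = \left(-3\right) \frac{38}{5} = - \frac{114}{5}$)
$\sqrt{-2237 + N{\left(3,1 \right)}} - 3749 = \sqrt{-2237 - \frac{114}{5}} - 3749 = \sqrt{- \frac{11299}{5}} - 3749 = \frac{i \sqrt{56495}}{5} - 3749 = -3749 + \frac{i \sqrt{56495}}{5}$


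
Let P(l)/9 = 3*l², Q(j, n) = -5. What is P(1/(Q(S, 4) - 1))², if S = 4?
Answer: 9/16 ≈ 0.56250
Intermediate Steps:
P(l) = 27*l² (P(l) = 9*(3*l²) = 27*l²)
P(1/(Q(S, 4) - 1))² = (27*(1/(-5 - 1))²)² = (27*(1/(-6))²)² = (27*(-⅙)²)² = (27*(1/36))² = (¾)² = 9/16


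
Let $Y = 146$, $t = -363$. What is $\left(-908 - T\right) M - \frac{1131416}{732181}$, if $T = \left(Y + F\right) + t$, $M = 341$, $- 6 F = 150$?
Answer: $- \frac{166283829602}{732181} \approx -2.2711 \cdot 10^{5}$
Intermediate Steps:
$F = -25$ ($F = \left(- \frac{1}{6}\right) 150 = -25$)
$T = -242$ ($T = \left(146 - 25\right) - 363 = 121 - 363 = -242$)
$\left(-908 - T\right) M - \frac{1131416}{732181} = \left(-908 - -242\right) 341 - \frac{1131416}{732181} = \left(-908 + 242\right) 341 - \frac{1131416}{732181} = \left(-666\right) 341 - \frac{1131416}{732181} = -227106 - \frac{1131416}{732181} = - \frac{166283829602}{732181}$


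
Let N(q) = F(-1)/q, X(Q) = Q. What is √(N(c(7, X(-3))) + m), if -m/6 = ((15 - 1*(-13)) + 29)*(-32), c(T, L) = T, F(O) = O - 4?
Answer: √536221/7 ≈ 104.61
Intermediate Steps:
F(O) = -4 + O
N(q) = -5/q (N(q) = (-4 - 1)/q = -5/q)
m = 10944 (m = -6*((15 - 1*(-13)) + 29)*(-32) = -6*((15 + 13) + 29)*(-32) = -6*(28 + 29)*(-32) = -342*(-32) = -6*(-1824) = 10944)
√(N(c(7, X(-3))) + m) = √(-5/7 + 10944) = √(76603/7) = √536221/7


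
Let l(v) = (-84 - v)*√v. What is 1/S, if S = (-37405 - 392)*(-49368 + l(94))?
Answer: 2057/3833593998959 - 89*√94/46003127987508 ≈ 5.1782e-10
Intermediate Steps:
l(v) = √v*(-84 - v)
S = 1865962296 + 6727866*√94 (S = (-37405 - 392)*(-49368 + √94*(-84 - 1*94)) = -37797*(-49368 + √94*(-84 - 94)) = -37797*(-49368 + √94*(-178)) = -37797*(-49368 - 178*√94) = 1865962296 + 6727866*√94 ≈ 1.9312e+9)
1/S = 1/(1865962296 + 6727866*√94)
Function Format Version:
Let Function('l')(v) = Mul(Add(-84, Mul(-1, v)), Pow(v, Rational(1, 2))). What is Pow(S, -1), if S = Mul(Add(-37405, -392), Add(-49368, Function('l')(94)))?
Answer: Add(Rational(2057, 3833593998959), Mul(Rational(-89, 46003127987508), Pow(94, Rational(1, 2)))) ≈ 5.1782e-10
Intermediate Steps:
Function('l')(v) = Mul(Pow(v, Rational(1, 2)), Add(-84, Mul(-1, v)))
S = Add(1865962296, Mul(6727866, Pow(94, Rational(1, 2)))) (S = Mul(Add(-37405, -392), Add(-49368, Mul(Pow(94, Rational(1, 2)), Add(-84, Mul(-1, 94))))) = Mul(-37797, Add(-49368, Mul(Pow(94, Rational(1, 2)), Add(-84, -94)))) = Mul(-37797, Add(-49368, Mul(Pow(94, Rational(1, 2)), -178))) = Mul(-37797, Add(-49368, Mul(-178, Pow(94, Rational(1, 2))))) = Add(1865962296, Mul(6727866, Pow(94, Rational(1, 2)))) ≈ 1.9312e+9)
Pow(S, -1) = Pow(Add(1865962296, Mul(6727866, Pow(94, Rational(1, 2)))), -1)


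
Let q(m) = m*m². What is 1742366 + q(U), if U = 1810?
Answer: 5931483366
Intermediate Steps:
q(m) = m³
1742366 + q(U) = 1742366 + 1810³ = 1742366 + 5929741000 = 5931483366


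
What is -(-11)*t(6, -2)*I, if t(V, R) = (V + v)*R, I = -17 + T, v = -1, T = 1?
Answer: 1760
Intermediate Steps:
I = -16 (I = -17 + 1 = -16)
t(V, R) = R*(-1 + V) (t(V, R) = (V - 1)*R = (-1 + V)*R = R*(-1 + V))
-(-11)*t(6, -2)*I = -(-11)*-2*(-1 + 6)*(-16) = -(-11)*-2*5*(-16) = -(-11)*(-10*(-16)) = -(-11)*160 = -1*(-1760) = 1760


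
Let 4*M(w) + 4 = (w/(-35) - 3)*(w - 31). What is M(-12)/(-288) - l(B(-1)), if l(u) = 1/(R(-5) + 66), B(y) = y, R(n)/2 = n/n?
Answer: -75683/685440 ≈ -0.11042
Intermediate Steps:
R(n) = 2 (R(n) = 2*(n/n) = 2*1 = 2)
M(w) = -1 + (-31 + w)*(-3 - w/35)/4 (M(w) = -1 + ((w/(-35) - 3)*(w - 31))/4 = -1 + ((w*(-1/35) - 3)*(-31 + w))/4 = -1 + ((-w/35 - 3)*(-31 + w))/4 = -1 + ((-3 - w/35)*(-31 + w))/4 = -1 + ((-31 + w)*(-3 - w/35))/4 = -1 + (-31 + w)*(-3 - w/35)/4)
l(u) = 1/68 (l(u) = 1/(2 + 66) = 1/68)
M(-12)/(-288) - l(B(-1)) = (89/4 - 37/70*(-12) - 1/140*(-12)²)/(-288) - 1*1/68 = (89/4 + 222/35 - 1/140*144)*(-1/288) - 1/68 = (89/4 + 222/35 - 36/35)*(-1/288) - 1/68 = (3859/140)*(-1/288) - 1/68 = -3859/40320 - 1/68 = -75683/685440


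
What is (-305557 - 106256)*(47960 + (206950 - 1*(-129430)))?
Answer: -158276208420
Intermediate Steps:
(-305557 - 106256)*(47960 + (206950 - 1*(-129430))) = -411813*(47960 + (206950 + 129430)) = -411813*(47960 + 336380) = -411813*384340 = -158276208420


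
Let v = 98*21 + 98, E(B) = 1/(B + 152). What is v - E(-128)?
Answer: 51743/24 ≈ 2156.0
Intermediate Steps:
E(B) = 1/(152 + B)
v = 2156 (v = 2058 + 98 = 2156)
v - E(-128) = 2156 - 1/(152 - 128) = 2156 - 1/24 = 51743/24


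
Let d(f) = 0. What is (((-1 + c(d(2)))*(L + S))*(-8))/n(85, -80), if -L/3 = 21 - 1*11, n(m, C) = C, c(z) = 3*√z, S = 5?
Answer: 5/2 ≈ 2.5000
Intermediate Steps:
L = -30 (L = -3*(21 - 1*11) = -3*(21 - 11) = -3*10 = -30)
(((-1 + c(d(2)))*(L + S))*(-8))/n(85, -80) = (((-1 + 3*√0)*(-30 + 5))*(-8))/(-80) = (((-1 + 3*0)*(-25))*(-8))*(-1/80) = (((-1 + 0)*(-25))*(-8))*(-1/80) = (-1*(-25)*(-8))*(-1/80) = (25*(-8))*(-1/80) = -200*(-1/80) = 5/2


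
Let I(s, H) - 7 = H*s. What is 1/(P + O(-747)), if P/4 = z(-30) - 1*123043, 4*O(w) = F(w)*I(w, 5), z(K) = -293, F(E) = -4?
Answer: -1/489616 ≈ -2.0424e-6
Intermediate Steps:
I(s, H) = 7 + H*s
O(w) = -7 - 5*w (O(w) = (-4*(7 + 5*w))/4 = (-28 - 20*w)/4 = -7 - 5*w)
P = -493344 (P = 4*(-293 - 1*123043) = 4*(-293 - 123043) = 4*(-123336) = -493344)
1/(P + O(-747)) = 1/(-493344 + (-7 - 5*(-747))) = 1/(-493344 + (-7 + 3735)) = 1/(-493344 + 3728) = 1/(-489616) = -1/489616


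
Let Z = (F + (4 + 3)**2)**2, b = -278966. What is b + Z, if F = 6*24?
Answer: -241717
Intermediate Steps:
F = 144
Z = 37249 (Z = (144 + (4 + 3)**2)**2 = (144 + 7**2)**2 = (144 + 49)**2 = 193**2 = 37249)
b + Z = -278966 + 37249 = -241717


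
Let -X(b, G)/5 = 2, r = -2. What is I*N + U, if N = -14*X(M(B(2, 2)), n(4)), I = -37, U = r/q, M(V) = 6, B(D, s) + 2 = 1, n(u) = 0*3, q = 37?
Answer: -191662/37 ≈ -5180.1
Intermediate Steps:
n(u) = 0
B(D, s) = -1 (B(D, s) = -2 + 1 = -1)
X(b, G) = -10 (X(b, G) = -5*2 = -10)
U = -2/37 ≈ -0.054054
N = 140 (N = -14*(-10) = 140)
I*N + U = -37*140 - 2/37 = -5180 - 2/37 = -191662/37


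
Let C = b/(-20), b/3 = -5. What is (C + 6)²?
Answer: 729/16 ≈ 45.563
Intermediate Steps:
b = -15 (b = 3*(-5) = -15)
C = ¾ (C = -15/(-20) = -15*(-1/20) = ¾ ≈ 0.75000)
(C + 6)² = (¾ + 6)² = (27/4)² = 729/16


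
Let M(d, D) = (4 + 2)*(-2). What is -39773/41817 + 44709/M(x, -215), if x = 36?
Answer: -623357843/167268 ≈ -3726.7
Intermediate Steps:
M(d, D) = -12 (M(d, D) = 6*(-2) = -12)
-39773/41817 + 44709/M(x, -215) = -39773/41817 + 44709/(-12) = -39773*1/41817 + 44709*(-1/12) = -39773/41817 - 14903/4 = -623357843/167268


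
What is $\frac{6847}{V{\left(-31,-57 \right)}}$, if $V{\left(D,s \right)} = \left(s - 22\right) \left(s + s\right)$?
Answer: $\frac{6847}{9006} \approx 0.76027$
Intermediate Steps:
$V{\left(D,s \right)} = 2 s \left(-22 + s\right)$ ($V{\left(D,s \right)} = \left(-22 + s\right) 2 s = 2 s \left(-22 + s\right)$)
$\frac{6847}{V{\left(-31,-57 \right)}} = \frac{6847}{2 \left(-57\right) \left(-22 - 57\right)} = \frac{6847}{2 \left(-57\right) \left(-79\right)} = \frac{6847}{9006}$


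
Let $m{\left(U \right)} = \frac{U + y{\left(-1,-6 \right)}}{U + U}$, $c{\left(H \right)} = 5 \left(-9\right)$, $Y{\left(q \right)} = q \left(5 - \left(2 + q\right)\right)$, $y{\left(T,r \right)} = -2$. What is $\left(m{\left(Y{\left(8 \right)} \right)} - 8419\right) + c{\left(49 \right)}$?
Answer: $- \frac{338539}{40} \approx -8463.5$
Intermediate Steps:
$Y{\left(q \right)} = q \left(3 - q\right)$
$c{\left(H \right)} = -45$
$m{\left(U \right)} = \frac{-2 + U}{2 U}$ ($m{\left(U \right)} = \frac{U - 2}{U + U} = \frac{-2 + U}{2 U}$)
$\left(m{\left(Y{\left(8 \right)} \right)} - 8419\right) + c{\left(49 \right)} = \left(\frac{-2 + 8 \left(3 - 8\right)}{2 \cdot 8 \left(3 - 8\right)} - 8419\right) - 45 = \left(\frac{-2 + 8 \left(-5\right)}{2 \cdot 8 \left(-5\right)} - 8419\right) - 45 = \left(\frac{-2 - 40}{2 \left(-40\right)} - 8419\right) - 45 = \left(\frac{1}{2} \left(- \frac{1}{40}\right) \left(-42\right) - 8419\right) - 45 = \left(\frac{21}{40} - 8419\right) - 45 = - \frac{336739}{40} - 45 = - \frac{338539}{40}$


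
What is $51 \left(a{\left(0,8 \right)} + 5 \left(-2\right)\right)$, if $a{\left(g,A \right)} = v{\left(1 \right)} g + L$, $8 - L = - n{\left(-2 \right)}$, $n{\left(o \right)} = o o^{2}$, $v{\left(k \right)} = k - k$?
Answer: $-510$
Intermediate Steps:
$v{\left(k \right)} = 0$
$n{\left(o \right)} = o^{3}$
$L = 0$ ($L = 8 - - \left(-2\right)^{3} = 8 - \left(-1\right) \left(-8\right) = 8 - 8 = 0$)
$a{\left(g,A \right)} = 0$ ($a{\left(g,A \right)} = 0 g + 0 = 0 + 0 = 0$)
$51 \left(a{\left(0,8 \right)} + 5 \left(-2\right)\right) = 51 \left(0 + 5 \left(-2\right)\right) = 51 \left(0 - 10\right) = 51 \left(-10\right) = -510$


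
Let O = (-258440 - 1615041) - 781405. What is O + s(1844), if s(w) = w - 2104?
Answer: -2655146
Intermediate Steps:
s(w) = -2104 + w
O = -2654886 (O = -1873481 - 781405 = -2654886)
O + s(1844) = -2654886 + (-2104 + 1844) = -2654886 - 260 = -2655146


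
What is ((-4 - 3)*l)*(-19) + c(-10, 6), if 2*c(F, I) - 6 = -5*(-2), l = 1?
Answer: 141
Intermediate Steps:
c(F, I) = 8 (c(F, I) = 3 + (-5*(-2))/2 = 3 + (½)*10 = 3 + 5 = 8)
((-4 - 3)*l)*(-19) + c(-10, 6) = ((-4 - 3)*1)*(-19) + 8 = -7*1*(-19) + 8 = -7*(-19) + 8 = 133 + 8 = 141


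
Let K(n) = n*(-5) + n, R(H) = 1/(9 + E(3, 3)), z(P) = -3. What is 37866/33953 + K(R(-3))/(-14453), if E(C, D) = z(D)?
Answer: 1641899800/1472168127 ≈ 1.1153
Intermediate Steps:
E(C, D) = -3
R(H) = 1/6 (R(H) = 1/(9 - 3) = 1/6)
K(n) = -4*n (K(n) = -5*n + n = -4*n)
37866/33953 + K(R(-3))/(-14453) = 37866/33953 - 4*1/6/(-14453) = 37866*(1/33953) - 2/3*(-1/14453) = 37866/33953 + 2/43359 = 1641899800/1472168127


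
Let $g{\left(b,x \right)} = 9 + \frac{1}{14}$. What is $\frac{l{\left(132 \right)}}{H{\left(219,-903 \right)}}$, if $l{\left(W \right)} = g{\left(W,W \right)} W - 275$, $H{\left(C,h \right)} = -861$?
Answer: $- \frac{6457}{6027} \approx -1.0713$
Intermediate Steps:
$g{\left(b,x \right)} = \frac{127}{14}$ ($g{\left(b,x \right)} = 9 + \frac{1}{14} = \frac{127}{14}$)
$l{\left(W \right)} = -275 + \frac{127 W}{14}$ ($l{\left(W \right)} = \frac{127 W}{14} - 275 = -275 + \frac{127 W}{14}$)
$\frac{l{\left(132 \right)}}{H{\left(219,-903 \right)}} = \frac{-275 + \frac{127}{14} \cdot 132}{-861} = \left(-275 + \frac{8382}{7}\right) \left(- \frac{1}{861}\right) = \frac{6457}{7} \left(- \frac{1}{861}\right) = - \frac{6457}{6027}$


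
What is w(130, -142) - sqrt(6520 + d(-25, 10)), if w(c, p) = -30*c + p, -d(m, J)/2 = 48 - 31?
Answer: -4042 - sqrt(6486) ≈ -4122.5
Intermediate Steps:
d(m, J) = -34 (d(m, J) = -2*(48 - 31) = -2*17 = -34)
w(c, p) = p - 30*c
w(130, -142) - sqrt(6520 + d(-25, 10)) = (-142 - 30*130) - sqrt(6520 - 34) = (-142 - 3900) - sqrt(6486) = -4042 - sqrt(6486)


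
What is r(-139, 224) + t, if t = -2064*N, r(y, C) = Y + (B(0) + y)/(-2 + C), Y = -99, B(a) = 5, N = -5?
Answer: 1134464/111 ≈ 10220.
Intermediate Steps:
r(y, C) = -99 + (5 + y)/(-2 + C)
t = 10320 (t = -2064*(-5) = 10320)
r(-139, 224) + t = (203 - 139 - 99*224)/(-2 + 224) + 10320 = (203 - 139 - 22176)/222 + 10320 = (1/222)*(-22112) + 10320 = -11056/111 + 10320 = 1134464/111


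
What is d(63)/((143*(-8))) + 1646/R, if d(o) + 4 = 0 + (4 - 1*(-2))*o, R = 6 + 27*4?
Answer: 41827/2964 ≈ 14.112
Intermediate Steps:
R = 114 (R = 6 + 108 = 114)
d(o) = -4 + 6*o (d(o) = -4 + (0 + (4 - 1*(-2))*o) = -4 + (0 + (4 + 2)*o) = -4 + (0 + 6*o) = -4 + 6*o)
d(63)/((143*(-8))) + 1646/R = (-4 + 6*63)/((143*(-8))) + 1646/114 = (-4 + 378)/(-1144) + 1646*(1/114) = 374*(-1/1144) + 823/57 = -17/52 + 823/57 = 41827/2964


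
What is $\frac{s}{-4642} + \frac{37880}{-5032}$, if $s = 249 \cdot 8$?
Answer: $- \frac{11616419}{1459909} \approx -7.9569$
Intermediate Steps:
$s = 1992$
$\frac{s}{-4642} + \frac{37880}{-5032} = \frac{1992}{-4642} + \frac{37880}{-5032} = 1992 \left(- \frac{1}{4642}\right) + 37880 \left(- \frac{1}{5032}\right) = - \frac{996}{2321} - \frac{4735}{629} = - \frac{11616419}{1459909}$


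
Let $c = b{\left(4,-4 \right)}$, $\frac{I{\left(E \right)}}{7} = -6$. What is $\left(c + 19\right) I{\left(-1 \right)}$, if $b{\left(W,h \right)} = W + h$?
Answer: $-798$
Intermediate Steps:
$I{\left(E \right)} = -42$ ($I{\left(E \right)} = 7 \left(-6\right) = -42$)
$c = 0$ ($c = 4 - 4 = 0$)
$\left(c + 19\right) I{\left(-1 \right)} = \left(0 + 19\right) \left(-42\right) = 19 \left(-42\right) = -798$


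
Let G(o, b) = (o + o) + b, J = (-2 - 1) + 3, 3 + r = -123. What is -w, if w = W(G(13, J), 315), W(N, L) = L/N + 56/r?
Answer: -2731/234 ≈ -11.671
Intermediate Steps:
r = -126 (r = -3 - 123 = -126)
J = 0 (J = -3 + 3 = 0)
G(o, b) = b + 2*o (G(o, b) = 2*o + b = b + 2*o)
W(N, L) = -4/9 + L/N (W(N, L) = L/N + 56/(-126) = L/N + 56*(-1/126) = L/N - 4/9 = -4/9 + L/N)
w = 2731/234 (w = -4/9 + 315/(0 + 2*13) = -4/9 + 315/(0 + 26) = -4/9 + 315/26 = 2731/234 ≈ 11.671)
-w = -1*2731/234 = -2731/234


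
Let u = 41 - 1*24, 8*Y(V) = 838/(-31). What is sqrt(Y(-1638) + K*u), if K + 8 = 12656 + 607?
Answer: 3*sqrt(96241639)/62 ≈ 474.69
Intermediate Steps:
Y(V) = -419/124 (Y(V) = (838/(-31))/8 = (838*(-1/31))/8 = (1/8)*(-838/31) = -419/124)
K = 13255 (K = -8 + (12656 + 607) = -8 + 13263 = 13255)
u = 17 (u = 41 - 24 = 17)
sqrt(Y(-1638) + K*u) = sqrt(-419/124 + 13255*17) = sqrt(-419/124 + 225335) = sqrt(27941121/124) = 3*sqrt(96241639)/62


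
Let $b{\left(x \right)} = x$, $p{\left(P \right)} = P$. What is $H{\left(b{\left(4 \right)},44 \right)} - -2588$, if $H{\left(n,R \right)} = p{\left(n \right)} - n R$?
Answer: $2416$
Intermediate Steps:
$H{\left(n,R \right)} = n - R n$ ($H{\left(n,R \right)} = n - n R = n - R n$)
$H{\left(b{\left(4 \right)},44 \right)} - -2588 = 4 \left(1 - 44\right) - -2588 = 4 \left(1 - 44\right) + 2588 = 4 \left(-43\right) + 2588 = -172 + 2588 = 2416$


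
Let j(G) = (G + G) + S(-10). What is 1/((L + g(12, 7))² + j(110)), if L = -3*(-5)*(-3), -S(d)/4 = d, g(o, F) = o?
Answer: 1/1349 ≈ 0.00074129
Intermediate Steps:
S(d) = -4*d
L = -45 (L = 15*(-3) = -45)
j(G) = 40 + 2*G (j(G) = (G + G) - 4*(-10) = 2*G + 40 = 40 + 2*G)
1/((L + g(12, 7))² + j(110)) = 1/((-45 + 12)² + (40 + 2*110)) = 1/((-33)² + (40 + 220)) = 1/(1089 + 260) = 1/1349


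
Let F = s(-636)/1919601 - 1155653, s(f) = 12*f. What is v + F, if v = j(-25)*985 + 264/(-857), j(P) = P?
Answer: -215741506426126/182788673 ≈ -1.1803e+6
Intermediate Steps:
F = -246488073565/213289 (F = (12*(-636))/1919601 - 1155653 = -7632*1/1919601 - 1155653 = -848/213289 - 1155653 = -246488073565/213289 ≈ -1.1557e+6)
v = -21103889/857 (v = -25*985 + 264/(-857) = -24625 + 264*(-1/857) = -24625 - 264/857 = -21103889/857 ≈ -24625.)
v + F = -21103889/857 - 246488073565/213289 = -215741506426126/182788673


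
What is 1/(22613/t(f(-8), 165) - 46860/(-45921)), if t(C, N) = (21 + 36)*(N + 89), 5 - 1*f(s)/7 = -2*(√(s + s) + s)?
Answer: 221614746/572283551 ≈ 0.38725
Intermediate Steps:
f(s) = 35 + 14*s + 14*√2*√s (f(s) = 35 - (-14)*(√(s + s) + s) = 35 - (-14)*(√(2*s) + s) = 35 - (-14)*(√2*√s + s) = 35 - (-14)*(s + √2*√s) = 35 - 7*(-2*s - 2*√2*√s) = 35 + (14*s + 14*√2*√s) = 35 + 14*s + 14*√2*√s)
t(C, N) = 5073 + 57*N (t(C, N) = 57*(89 + N) = 5073 + 57*N)
1/(22613/t(f(-8), 165) - 46860/(-45921)) = 1/(22613/(5073 + 57*165) - 46860/(-45921)) = 1/(22613/(5073 + 9405) - 46860*(-1/45921)) = 1/(22613/14478 + 15620/15307) = 1/(572283551/221614746) = 221614746/572283551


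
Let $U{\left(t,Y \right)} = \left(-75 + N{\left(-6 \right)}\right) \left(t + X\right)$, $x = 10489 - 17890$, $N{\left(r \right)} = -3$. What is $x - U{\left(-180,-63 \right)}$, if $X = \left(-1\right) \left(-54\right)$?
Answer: $-17229$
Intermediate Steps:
$x = -7401$
$X = 54$
$U{\left(t,Y \right)} = -4212 - 78 t$ ($U{\left(t,Y \right)} = \left(-75 - 3\right) \left(t + 54\right) = - 78 \left(54 + t\right) = -4212 - 78 t$)
$x - U{\left(-180,-63 \right)} = -7401 - \left(-4212 - -14040\right) = -7401 - \left(-4212 + 14040\right) = -7401 - 9828 = -17229$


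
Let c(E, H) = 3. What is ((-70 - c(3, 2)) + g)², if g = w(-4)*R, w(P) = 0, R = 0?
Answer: 5329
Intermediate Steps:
g = 0 (g = 0*0 = 0)
((-70 - c(3, 2)) + g)² = ((-70 - 1*3) + 0)² = ((-70 - 3) + 0)² = (-73 + 0)² = (-73)² = 5329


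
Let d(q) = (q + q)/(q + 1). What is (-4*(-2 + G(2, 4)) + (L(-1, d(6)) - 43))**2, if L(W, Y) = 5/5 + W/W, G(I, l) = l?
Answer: 2401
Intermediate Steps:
d(q) = 2*q/(1 + q) (d(q) = (2*q)/(1 + q) = 2*q/(1 + q))
L(W, Y) = 2 (L(W, Y) = 5*(1/5) + 1 = 1 + 1 = 2)
(-4*(-2 + G(2, 4)) + (L(-1, d(6)) - 43))**2 = (-4*(-2 + 4) + (2 - 43))**2 = (-4*2 - 41)**2 = (-8 - 41)**2 = (-49)**2 = 2401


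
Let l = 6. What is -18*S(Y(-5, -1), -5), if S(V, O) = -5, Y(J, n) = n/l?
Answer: 90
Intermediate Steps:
Y(J, n) = n/6
-18*S(Y(-5, -1), -5) = -18*(-5) = 90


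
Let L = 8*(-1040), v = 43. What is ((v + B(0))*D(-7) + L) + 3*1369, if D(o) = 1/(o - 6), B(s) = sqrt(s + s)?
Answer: -54812/13 ≈ -4216.3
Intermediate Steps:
B(s) = sqrt(2)*sqrt(s) (B(s) = sqrt(2*s) = sqrt(2)*sqrt(s))
L = -8320
D(o) = 1/(-6 + o)
((v + B(0))*D(-7) + L) + 3*1369 = ((43 + sqrt(2)*sqrt(0))/(-6 - 7) - 8320) + 3*1369 = ((43 + sqrt(2)*0)/(-13) - 8320) + 4107 = ((43 + 0)*(-1/13) - 8320) + 4107 = (43*(-1/13) - 8320) + 4107 = (-43/13 - 8320) + 4107 = -108203/13 + 4107 = -54812/13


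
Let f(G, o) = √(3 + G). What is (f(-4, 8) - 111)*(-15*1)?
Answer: 1665 - 15*I ≈ 1665.0 - 15.0*I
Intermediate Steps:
(f(-4, 8) - 111)*(-15*1) = (√(3 - 4) - 111)*(-15*1) = (√(-1) - 111)*(-15) = (I - 111)*(-15) = (-111 + I)*(-15) = 1665 - 15*I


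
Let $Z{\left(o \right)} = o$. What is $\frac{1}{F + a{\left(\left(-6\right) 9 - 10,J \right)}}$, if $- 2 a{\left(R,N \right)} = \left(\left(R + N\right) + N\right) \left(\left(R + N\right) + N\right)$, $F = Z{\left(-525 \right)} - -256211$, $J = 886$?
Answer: $- \frac{1}{1202946} \approx -8.3129 \cdot 10^{-7}$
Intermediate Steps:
$F = 255686$ ($F = -525 - -256211 = -525 + 256211 = 255686$)
$a{\left(R,N \right)} = - \frac{\left(R + 2 N\right)^{2}}{2}$ ($a{\left(R,N \right)} = - \frac{\left(\left(R + N\right) + N\right) \left(\left(R + N\right) + N\right)}{2} = - \frac{\left(\left(N + R\right) + N\right) \left(\left(N + R\right) + N\right)}{2} = - \frac{\left(R + 2 N\right) \left(R + 2 N\right)}{2} = - \frac{\left(R + 2 N\right)^{2}}{2}$)
$\frac{1}{F + a{\left(\left(-6\right) 9 - 10,J \right)}} = \frac{1}{255686 - \frac{\left(\left(\left(-6\right) 9 - 10\right) + 2 \cdot 886\right)^{2}}{2}} = \frac{1}{255686 - \frac{\left(\left(-54 - 10\right) + 1772\right)^{2}}{2}} = \frac{1}{255686 - \frac{\left(-64 + 1772\right)^{2}}{2}} = \frac{1}{255686 - \frac{1708^{2}}{2}} = \frac{1}{255686 - 1458632} = \frac{1}{-1202946} = - \frac{1}{1202946}$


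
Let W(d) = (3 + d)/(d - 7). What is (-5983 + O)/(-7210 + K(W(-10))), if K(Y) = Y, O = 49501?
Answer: -739806/122563 ≈ -6.0361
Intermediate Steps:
W(d) = (3 + d)/(-7 + d)
(-5983 + O)/(-7210 + K(W(-10))) = (-5983 + 49501)/(-7210 + (3 - 10)/(-7 - 10)) = 43518/(-7210 - 7/(-17)) = 43518/(-7210 - 1/17*(-7)) = 43518/(-7210 + 7/17) = 43518/(-122563/17) = 43518*(-17/122563) = -739806/122563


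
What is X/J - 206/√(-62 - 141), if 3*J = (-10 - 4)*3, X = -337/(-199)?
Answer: -337/2786 + 206*I*√203/203 ≈ -0.12096 + 14.458*I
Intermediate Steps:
X = 337/199 (X = -337*(-1/199) = 337/199 ≈ 1.6935)
J = -14 (J = ((-10 - 4)*3)/3 = (-14*3)/3 = (⅓)*(-42) = -14)
X/J - 206/√(-62 - 141) = (337/199)/(-14) - 206/√(-62 - 141) = (337/199)*(-1/14) - 206*(-I*√203/203) = -337/2786 - 206*(-I*√203/203) = -337/2786 - (-206)*I*√203/203 = -337/2786 + 206*I*√203/203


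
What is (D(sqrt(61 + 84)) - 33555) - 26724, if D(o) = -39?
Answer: -60318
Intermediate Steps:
(D(sqrt(61 + 84)) - 33555) - 26724 = (-39 - 33555) - 26724 = -33594 - 26724 = -60318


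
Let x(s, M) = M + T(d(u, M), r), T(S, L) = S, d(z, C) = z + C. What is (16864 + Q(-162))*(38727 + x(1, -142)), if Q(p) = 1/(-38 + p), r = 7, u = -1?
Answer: 64828569579/100 ≈ 6.4829e+8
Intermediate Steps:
d(z, C) = C + z
x(s, M) = -1 + 2*M (x(s, M) = M + (M - 1) = M + (-1 + M) = -1 + 2*M)
(16864 + Q(-162))*(38727 + x(1, -142)) = (16864 + 1/(-38 - 162))*(38727 + (-1 + 2*(-142))) = (16864 + 1/(-200))*(38727 + (-1 - 284)) = (16864 - 1/200)*(38727 - 285) = (3372799/200)*38442 = 64828569579/100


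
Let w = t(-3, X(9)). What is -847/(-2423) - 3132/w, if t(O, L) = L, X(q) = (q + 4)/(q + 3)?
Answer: -91055021/31499 ≈ -2890.7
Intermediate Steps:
X(q) = (4 + q)/(3 + q)
w = 13/12 (w = (4 + 9)/(3 + 9) = 13/12 ≈ 1.0833)
-847/(-2423) - 3132/w = -847/(-2423) - 3132/13/12 = -847*(-1/2423) - 3132*12/13 = 847/2423 - 37584/13 = -91055021/31499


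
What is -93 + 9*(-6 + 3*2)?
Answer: -93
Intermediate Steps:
-93 + 9*(-6 + 3*2) = -93 + 9*(-6 + 6) = -93 + 9*0 = -93 + 0 = -93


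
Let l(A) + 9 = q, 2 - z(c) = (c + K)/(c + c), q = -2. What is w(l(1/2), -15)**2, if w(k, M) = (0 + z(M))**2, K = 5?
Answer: 625/81 ≈ 7.7160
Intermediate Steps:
z(c) = 2 - (5 + c)/(2*c) (z(c) = 2 - (c + 5)/(c + c) = 2 - (5 + c)/(2*c))
l(A) = -11 (l(A) = -9 - 2 = -11)
w(k, M) = (-5 + 3*M)**2/(4*M**2) (w(k, M) = (0 + (-5 + 3*M)/(2*M))**2 = ((-5 + 3*M)/(2*M))**2 = (-5 + 3*M)**2/(4*M**2))
w(l(1/2), -15)**2 = ((1/4)*(-5 + 3*(-15))**2/(-15)**2)**2 = ((1/4)*(1/225)*(-5 - 45)**2)**2 = ((1/4)*(1/225)*(-50)**2)**2 = ((1/4)*(1/225)*2500)**2 = (25/9)**2 = 625/81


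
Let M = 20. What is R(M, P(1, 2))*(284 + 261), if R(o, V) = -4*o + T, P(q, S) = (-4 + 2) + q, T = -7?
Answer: -47415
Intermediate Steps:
P(q, S) = -2 + q
R(o, V) = -7 - 4*o (R(o, V) = -4*o - 7 = -7 - 4*o)
R(M, P(1, 2))*(284 + 261) = (-7 - 4*20)*(284 + 261) = (-7 - 80)*545 = -87*545 = -47415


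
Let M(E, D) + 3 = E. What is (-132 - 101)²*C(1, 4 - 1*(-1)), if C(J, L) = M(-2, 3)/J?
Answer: -271445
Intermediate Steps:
M(E, D) = -3 + E
C(J, L) = -5/J (C(J, L) = (-3 - 2)/J = -5/J)
(-132 - 101)²*C(1, 4 - 1*(-1)) = (-132 - 101)²*(-5/1) = (-233)²*(-5*1) = 54289*(-5) = -271445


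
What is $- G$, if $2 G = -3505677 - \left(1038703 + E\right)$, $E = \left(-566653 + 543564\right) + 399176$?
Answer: $\frac{4920467}{2} \approx 2.4602 \cdot 10^{6}$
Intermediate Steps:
$E = 376087$ ($E = -23089 + 399176 = 376087$)
$G = - \frac{4920467}{2}$ ($G = \frac{-3505677 - \left(1038703 + 376087\right)}{2} = \frac{-3505677 - 1414790}{2} = \frac{1}{2} \left(-4920467\right) = - \frac{4920467}{2} \approx -2.4602 \cdot 10^{6}$)
$- G = \left(-1\right) \left(- \frac{4920467}{2}\right) = \frac{4920467}{2}$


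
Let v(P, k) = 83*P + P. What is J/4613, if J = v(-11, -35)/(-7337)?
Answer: 12/439553 ≈ 2.7300e-5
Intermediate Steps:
v(P, k) = 84*P
J = 84/667 (J = (84*(-11))/(-7337) = -924*(-1/7337) = 84/667 ≈ 0.12594)
J/4613 = (84/667)/4613 = (84/667)*(1/4613) = 12/439553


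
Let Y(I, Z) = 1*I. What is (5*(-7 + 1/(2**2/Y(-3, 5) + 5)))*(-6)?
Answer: 2220/11 ≈ 201.82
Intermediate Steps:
Y(I, Z) = I
(5*(-7 + 1/(2**2/Y(-3, 5) + 5)))*(-6) = (5*(-7 + 1/(2**2/(-3) + 5)))*(-6) = (5*(-7 + 1/(4*(-1/3) + 5)))*(-6) = (5*(-7 + 1/(-4/3 + 5)))*(-6) = (5*(-7 + 1/(11/3)))*(-6) = (5*(-7 + 3/11))*(-6) = (5*(-74/11))*(-6) = -370/11*(-6) = 2220/11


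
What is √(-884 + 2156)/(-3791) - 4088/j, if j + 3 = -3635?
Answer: 2044/1819 - 2*√318/3791 ≈ 1.1143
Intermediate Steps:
j = -3638 (j = -3 - 3635 = -3638)
√(-884 + 2156)/(-3791) - 4088/j = √(-884 + 2156)/(-3791) - 4088/(-3638) = √1272*(-1/3791) - 4088*(-1/3638) = (2*√318)*(-1/3791) + 2044/1819 = -2*√318/3791 + 2044/1819 = 2044/1819 - 2*√318/3791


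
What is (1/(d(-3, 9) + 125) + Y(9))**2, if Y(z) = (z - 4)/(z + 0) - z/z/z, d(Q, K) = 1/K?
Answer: 21022225/102697956 ≈ 0.20470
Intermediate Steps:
Y(z) = -1/z + (-4 + z)/z (Y(z) = (-4 + z)/z - 1/z = -1/z + (-4 + z)/z)
(1/(d(-3, 9) + 125) + Y(9))**2 = (1/(1/9 + 125) + (-5 + 9)/9)**2 = (1/(1/9 + 125) + (1/9)*4)**2 = (1/(1126/9) + 4/9)**2 = (9/1126 + 4/9)**2 = (4585/10134)**2 = 21022225/102697956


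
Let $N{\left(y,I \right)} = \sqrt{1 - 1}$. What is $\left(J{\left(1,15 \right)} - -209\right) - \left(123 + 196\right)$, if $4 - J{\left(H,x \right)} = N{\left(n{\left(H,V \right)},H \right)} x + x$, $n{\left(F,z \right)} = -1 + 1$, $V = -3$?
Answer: $-121$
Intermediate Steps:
$n{\left(F,z \right)} = 0$
$N{\left(y,I \right)} = 0$ ($N{\left(y,I \right)} = \sqrt{0} = 0$)
$J{\left(H,x \right)} = 4 - x$ ($J{\left(H,x \right)} = 4 - \left(0 x + x\right) = 4 - \left(0 + x\right) = 4 - x$)
$\left(J{\left(1,15 \right)} - -209\right) - \left(123 + 196\right) = \left(\left(4 - 15\right) - -209\right) - \left(123 + 196\right) = \left(\left(4 - 15\right) + 209\right) - 319 = \left(-11 + 209\right) - 319 = 198 - 319 = -121$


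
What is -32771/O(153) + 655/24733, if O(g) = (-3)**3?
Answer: 810542828/667791 ≈ 1213.8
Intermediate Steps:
O(g) = -27
-32771/O(153) + 655/24733 = -32771/(-27) + 655/24733 = -32771*(-1/27) + 655*(1/24733) = 32771/27 + 655/24733 = 810542828/667791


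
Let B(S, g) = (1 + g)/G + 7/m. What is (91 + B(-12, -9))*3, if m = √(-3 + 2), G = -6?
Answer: 277 - 21*I ≈ 277.0 - 21.0*I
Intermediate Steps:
m = I (m = √(-1) = I ≈ 1.0*I)
B(S, g) = -⅙ - 7*I - g/6 (B(S, g) = (1 + g)/(-6) + 7/I = (1 + g)*(-⅙) + 7*(-I) = (-⅙ - g/6) - 7*I = -⅙ - 7*I - g/6)
(91 + B(-12, -9))*3 = (91 + (-⅙ - 7*I - ⅙*(-9)))*3 = (91 + (-⅙ - 7*I + 3/2))*3 = (91 + (4/3 - 7*I))*3 = (277/3 - 7*I)*3 = 277 - 21*I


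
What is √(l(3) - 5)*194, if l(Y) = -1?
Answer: 194*I*√6 ≈ 475.2*I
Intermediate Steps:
√(l(3) - 5)*194 = √(-1 - 5)*194 = √(-6)*194 = (I*√6)*194 = 194*I*√6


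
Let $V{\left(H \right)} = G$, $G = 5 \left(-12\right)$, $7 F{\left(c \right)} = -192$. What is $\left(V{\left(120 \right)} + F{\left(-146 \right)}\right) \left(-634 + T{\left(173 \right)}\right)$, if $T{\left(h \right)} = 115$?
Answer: $\frac{317628}{7} \approx 45375.0$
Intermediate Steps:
$F{\left(c \right)} = - \frac{192}{7}$ ($F{\left(c \right)} = \frac{1}{7} \left(-192\right) = - \frac{192}{7}$)
$G = -60$
$V{\left(H \right)} = -60$
$\left(V{\left(120 \right)} + F{\left(-146 \right)}\right) \left(-634 + T{\left(173 \right)}\right) = \left(-60 - \frac{192}{7}\right) \left(-634 + 115\right) = \left(- \frac{612}{7}\right) \left(-519\right) = \frac{317628}{7}$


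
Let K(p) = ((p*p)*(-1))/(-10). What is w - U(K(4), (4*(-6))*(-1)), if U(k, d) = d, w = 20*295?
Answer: 5876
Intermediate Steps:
K(p) = p²/10 (K(p) = (p²*(-1))*(-⅒) = -p²*(-⅒) = p²/10)
w = 5900
w - U(K(4), (4*(-6))*(-1)) = 5900 - 4*(-6)*(-1) = 5900 - (-24)*(-1) = 5900 - 1*24 = 5900 - 24 = 5876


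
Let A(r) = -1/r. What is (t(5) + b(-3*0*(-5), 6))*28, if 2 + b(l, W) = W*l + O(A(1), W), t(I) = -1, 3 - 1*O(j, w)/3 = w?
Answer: -336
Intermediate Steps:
O(j, w) = 9 - 3*w
b(l, W) = 7 - 3*W + W*l (b(l, W) = -2 + (W*l + (9 - 3*W)) = -2 + (9 - 3*W + W*l) = 7 - 3*W + W*l)
(t(5) + b(-3*0*(-5), 6))*28 = (-1 + (7 - 3*6 + 6*(-3*0*(-5))))*28 = (-1 + (7 - 18 + 6*(0*(-5))))*28 = (-1 + (7 - 18 + 6*0))*28 = (-1 + (7 - 18 + 0))*28 = (-1 - 11)*28 = -12*28 = -336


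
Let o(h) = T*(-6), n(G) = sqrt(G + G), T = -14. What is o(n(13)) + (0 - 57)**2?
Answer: 3333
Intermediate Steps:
n(G) = sqrt(2)*sqrt(G) (n(G) = sqrt(2*G) = sqrt(2)*sqrt(G))
o(h) = 84 (o(h) = -14*(-6) = 84)
o(n(13)) + (0 - 57)**2 = 84 + (0 - 57)**2 = 84 + (-57)**2 = 84 + 3249 = 3333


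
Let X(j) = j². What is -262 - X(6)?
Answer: -298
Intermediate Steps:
-262 - X(6) = -262 - 1*6² = -262 - 1*36 = -262 - 36 = -298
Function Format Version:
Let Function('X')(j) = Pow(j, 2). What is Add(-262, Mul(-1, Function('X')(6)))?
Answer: -298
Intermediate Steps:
Add(-262, Mul(-1, Function('X')(6))) = Add(-262, Mul(-1, Pow(6, 2))) = Add(-262, Mul(-1, 36)) = Add(-262, -36) = -298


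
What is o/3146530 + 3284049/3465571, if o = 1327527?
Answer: 14933997772887/10904523118630 ≈ 1.3695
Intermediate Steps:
o/3146530 + 3284049/3465571 = 1327527/3146530 + 3284049/3465571 = 14933997772887/10904523118630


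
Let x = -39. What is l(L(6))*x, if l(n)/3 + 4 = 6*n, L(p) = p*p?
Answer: -24804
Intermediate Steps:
L(p) = p²
l(n) = -12 + 18*n (l(n) = -12 + 3*(6*n) = -12 + 18*n)
l(L(6))*x = (-12 + 18*6²)*(-39) = (-12 + 18*36)*(-39) = (-12 + 648)*(-39) = 636*(-39) = -24804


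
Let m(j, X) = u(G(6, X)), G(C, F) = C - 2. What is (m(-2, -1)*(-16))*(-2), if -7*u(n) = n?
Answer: -128/7 ≈ -18.286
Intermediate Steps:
G(C, F) = -2 + C
u(n) = -n/7
m(j, X) = -4/7 (m(j, X) = -(-2 + 6)/7 = -1/7*4 = -4/7)
(m(-2, -1)*(-16))*(-2) = -4/7*(-16)*(-2) = (64/7)*(-2) = -128/7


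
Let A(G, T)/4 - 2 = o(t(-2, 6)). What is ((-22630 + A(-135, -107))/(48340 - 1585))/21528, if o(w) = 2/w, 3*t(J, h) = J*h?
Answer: -2828/125817705 ≈ -2.2477e-5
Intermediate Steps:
t(J, h) = J*h/3 (t(J, h) = (J*h)/3 = J*h/3)
A(G, T) = 6 (A(G, T) = 8 + 4*(2/(((⅓)*(-2)*6))) = 8 + 4*(2/(-4)) = 8 + 4*(2*(-¼)) = 8 + 4*(-½) = 8 - 2 = 6)
((-22630 + A(-135, -107))/(48340 - 1585))/21528 = ((-22630 + 6)/(48340 - 1585))/21528 = -22624/46755*(1/21528) = -22624*1/46755*(1/21528) = -22624/46755*1/21528 = -2828/125817705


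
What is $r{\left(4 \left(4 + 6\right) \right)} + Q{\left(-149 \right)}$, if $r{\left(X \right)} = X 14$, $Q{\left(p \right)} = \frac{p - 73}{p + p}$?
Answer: $\frac{83551}{149} \approx 560.75$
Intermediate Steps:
$Q{\left(p \right)} = \frac{-73 + p}{2 p}$
$r{\left(X \right)} = 14 X$
$r{\left(4 \left(4 + 6\right) \right)} + Q{\left(-149 \right)} = 14 \cdot 4 \left(4 + 6\right) + \frac{-73 - 149}{2 \left(-149\right)} = 14 \cdot 4 \cdot 10 + \frac{1}{2} \left(- \frac{1}{149}\right) \left(-222\right) = 14 \cdot 40 + \frac{111}{149} = 560 + \frac{111}{149} = \frac{83551}{149}$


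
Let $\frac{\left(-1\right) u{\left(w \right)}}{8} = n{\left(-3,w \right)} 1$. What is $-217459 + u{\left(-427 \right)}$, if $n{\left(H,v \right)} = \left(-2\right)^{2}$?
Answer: $-217491$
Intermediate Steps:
$n{\left(H,v \right)} = 4$
$u{\left(w \right)} = -32$ ($u{\left(w \right)} = - 8 \cdot 4 \cdot 1 = \left(-8\right) 4 = -32$)
$-217459 + u{\left(-427 \right)} = -217459 - 32 = -217491$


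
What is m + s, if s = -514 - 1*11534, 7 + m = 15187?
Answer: 3132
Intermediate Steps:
m = 15180 (m = -7 + 15187 = 15180)
s = -12048 (s = -514 - 11534 = -12048)
m + s = 15180 - 12048 = 3132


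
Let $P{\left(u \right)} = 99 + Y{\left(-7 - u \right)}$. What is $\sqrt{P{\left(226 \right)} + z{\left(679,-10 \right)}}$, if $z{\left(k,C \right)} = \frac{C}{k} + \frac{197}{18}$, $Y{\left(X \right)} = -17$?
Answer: $\frac{\sqrt{1542398746}}{4074} \approx 9.64$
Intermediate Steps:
$z{\left(k,C \right)} = \frac{197}{18} + \frac{C}{k}$ ($z{\left(k,C \right)} = \frac{C}{k} + 197 \cdot \frac{1}{18} = \frac{C}{k} + \frac{197}{18} = \frac{197}{18} + \frac{C}{k}$)
$P{\left(u \right)} = 82$ ($P{\left(u \right)} = 99 - 17 = 82$)
$\sqrt{P{\left(226 \right)} + z{\left(679,-10 \right)}} = \sqrt{82 + \left(\frac{197}{18} - \frac{10}{679}\right)} = \sqrt{82 + \frac{133583}{12222}} = \sqrt{\frac{1135787}{12222}} = \frac{\sqrt{1542398746}}{4074}$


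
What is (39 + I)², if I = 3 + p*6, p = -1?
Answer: 1296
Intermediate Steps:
I = -3 (I = 3 - 1*6 = 3 - 6 = -3)
(39 + I)² = (39 - 3)² = 36² = 1296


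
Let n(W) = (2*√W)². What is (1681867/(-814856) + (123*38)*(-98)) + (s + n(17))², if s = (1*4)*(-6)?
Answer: -371670541163/814856 ≈ -4.5612e+5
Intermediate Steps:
s = -24 (s = 4*(-6) = -24)
n(W) = 4*W
(1681867/(-814856) + (123*38)*(-98)) + (s + n(17))² = (1681867/(-814856) + (123*38)*(-98)) + (-24 + 4*17)² = (1681867*(-1/814856) + 4674*(-98)) + (-24 + 68)² = (-1681867/814856 - 458052) + 44² = -373248102379/814856 + 1936 = -371670541163/814856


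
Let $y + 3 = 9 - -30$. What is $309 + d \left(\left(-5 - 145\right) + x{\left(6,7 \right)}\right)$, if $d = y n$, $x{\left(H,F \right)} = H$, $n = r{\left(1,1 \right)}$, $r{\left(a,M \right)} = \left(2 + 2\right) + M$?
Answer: $-25611$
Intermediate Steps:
$r{\left(a,M \right)} = 4 + M$
$n = 5$ ($n = 4 + 1 = 5$)
$y = 36$ ($y = -3 + \left(9 - -30\right) = -3 + \left(9 + 30\right) = -3 + 39 = 36$)
$d = 180$ ($d = 36 \cdot 5 = 180$)
$309 + d \left(\left(-5 - 145\right) + x{\left(6,7 \right)}\right) = 309 + 180 \left(\left(-5 - 145\right) + 6\right) = 309 + 180 \left(-150 + 6\right) = 309 + 180 \left(-144\right) = 309 - 25920 = -25611$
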